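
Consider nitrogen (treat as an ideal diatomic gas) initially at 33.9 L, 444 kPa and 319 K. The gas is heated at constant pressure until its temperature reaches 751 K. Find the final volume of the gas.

Isobaric: P stays 444 kPa; V/T = const ⇒ T₂ = 751 K, V₂ = 79.8 L.

79.8 L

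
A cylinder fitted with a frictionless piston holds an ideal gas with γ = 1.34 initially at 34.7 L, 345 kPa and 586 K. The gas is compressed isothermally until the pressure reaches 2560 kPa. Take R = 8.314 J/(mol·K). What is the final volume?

4.68 L

Isothermal: T stays 586 K; PV = const ⇒ V₂ = 4.68 L, P₂ = 2560 kPa.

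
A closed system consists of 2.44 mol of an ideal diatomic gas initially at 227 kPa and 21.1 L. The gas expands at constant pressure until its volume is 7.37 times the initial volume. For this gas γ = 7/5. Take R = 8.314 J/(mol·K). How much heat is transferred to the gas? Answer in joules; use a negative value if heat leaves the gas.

T₁ = P₁V₁/(nR) = 227×21.1/(2.44×8.314) = 236 K.
Isobaric: P stays 227 kPa; V/T = const ⇒ T₂ = 1740 K, V₂ = 156 L.
W = PΔV = 227×(156−21.1) kPa·L = 30500 J.
ΔU = nCvΔT = 2.44×20.8×(1740−236) = 76300 J.
Q = ΔU + W = nCpΔT = 107000 J.

107000 J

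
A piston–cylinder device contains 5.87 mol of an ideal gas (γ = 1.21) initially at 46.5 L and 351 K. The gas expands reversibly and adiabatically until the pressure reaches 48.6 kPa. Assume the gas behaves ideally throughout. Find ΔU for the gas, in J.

P₁ = nRT₁/V₁ = 5.87×8.314×351/46.5 = 368 kPa.
Adiabatic: T₂/T₁ = (P₂/P₁)^((γ−1)/γ) ⇒ T₂ = 351×(0.132)^0.174 = 247 K; V₂ = 248 L.
For an ideal gas ΔU = nCvΔT with Cv = R/(γ−1) = 39.6 J/(mol·K).
ΔU = 5.87×39.6×(247−351) = -24200 J.

-24200 J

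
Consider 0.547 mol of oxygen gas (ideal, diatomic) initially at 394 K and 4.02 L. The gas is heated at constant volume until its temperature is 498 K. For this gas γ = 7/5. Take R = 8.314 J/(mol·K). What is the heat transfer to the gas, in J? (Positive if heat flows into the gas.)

1180 J

P₁ = nRT₁/V₁ = 0.547×8.314×394/4.02 = 446 kPa.
Isochoric: V stays 4.02 L; P/T = const ⇒ T₂ = 498 K, P₂ = 563 kPa.
W = 0 (no volume change).
ΔU = nCvΔT = 0.547×20.8×(498−394) = 1180 J.
Q = ΔU = 1180 J.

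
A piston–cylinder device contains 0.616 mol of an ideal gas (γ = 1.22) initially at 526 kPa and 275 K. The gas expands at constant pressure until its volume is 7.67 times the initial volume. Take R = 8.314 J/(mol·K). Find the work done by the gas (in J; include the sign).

V₁ = nRT₁/P₁ = 0.616×8.314×275/526 = 2.68 L.
Isobaric: P stays 526 kPa; V/T = const ⇒ T₂ = 2110 K, V₂ = 20.5 L.
W = PΔV = 526×(20.5−2.68) kPa·L = 9390 J.

9390 J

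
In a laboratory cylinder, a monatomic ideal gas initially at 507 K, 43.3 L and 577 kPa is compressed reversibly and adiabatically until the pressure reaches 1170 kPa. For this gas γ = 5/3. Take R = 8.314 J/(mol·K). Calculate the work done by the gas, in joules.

-12200 J

n = P₁V₁/(RT₁) = 577×43.3/(8.314×507) = 5.93 mol.
Adiabatic: T₂/T₁ = (P₂/P₁)^((γ−1)/γ) ⇒ T₂ = 507×(2.03)^0.400 = 673 K; V₂ = 28.3 L.
ΔU = nCvΔT = 5.93×12.5×(673−507) = 12200 J.
Q = 0 for an adiabatic process, so W = −ΔU = -12200 J.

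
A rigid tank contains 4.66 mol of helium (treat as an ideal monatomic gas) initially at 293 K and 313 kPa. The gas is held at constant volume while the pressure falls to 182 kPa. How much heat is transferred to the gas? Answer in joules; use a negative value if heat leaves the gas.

V₁ = nRT₁/P₁ = 4.66×8.314×293/313 = 36.3 L.
Isochoric: V stays 36.3 L; P/T = const ⇒ T₂ = 170 K, P₂ = 182 kPa.
W = 0 (no volume change).
ΔU = nCvΔT = 4.66×12.5×(170−293) = -7130 J.
Q = ΔU = -7130 J.

-7130 J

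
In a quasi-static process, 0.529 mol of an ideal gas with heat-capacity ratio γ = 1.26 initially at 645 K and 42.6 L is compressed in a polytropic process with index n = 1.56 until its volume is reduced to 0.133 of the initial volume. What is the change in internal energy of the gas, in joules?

22900 J

P₁ = nRT₁/V₁ = 0.529×8.314×645/42.6 = 66.6 kPa.
Polytropic n=1.56: T₂ = T₁(V₁/V₂)^(n−1) = 645×(7.52)^0.56 = 2000 K; P₂ = P₁(V₁/V₂)^n = 1550 kPa.
For an ideal gas ΔU = nCvΔT with Cv = R/(γ−1) = 32.0 J/(mol·K).
ΔU = 0.529×32.0×(2000−645) = 22900 J.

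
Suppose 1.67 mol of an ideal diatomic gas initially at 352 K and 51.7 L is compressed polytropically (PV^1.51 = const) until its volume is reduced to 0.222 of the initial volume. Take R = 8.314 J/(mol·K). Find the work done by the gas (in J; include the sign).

P₁ = nRT₁/V₁ = 1.67×8.314×352/51.7 = 94.5 kPa.
Polytropic n=1.51: T₂ = T₁(V₁/V₂)^(n−1) = 352×(4.50)^0.51 = 758 K; P₂ = P₁(V₁/V₂)^n = 917 kPa.
W = (P₁V₁−P₂V₂)/(n−1) = (94.5×51.7−917×11.5)/0.51 = -11100 J.

-11100 J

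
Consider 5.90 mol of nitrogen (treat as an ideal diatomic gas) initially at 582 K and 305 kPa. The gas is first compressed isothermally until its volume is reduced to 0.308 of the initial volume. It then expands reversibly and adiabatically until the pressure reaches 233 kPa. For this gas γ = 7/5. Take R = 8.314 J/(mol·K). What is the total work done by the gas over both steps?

-9450 J

V₁ = nRT₁/P₁ = 5.90×8.314×582/305 = 93.6 L.
Step 1 — Isothermal: T stays 582 K; PV = const ⇒ V₂ = 28.8 L, P₂ = 990 kPa.
ΔU = 0 (ideal gas, T constant).
W = nRT ln(V₂/V₁) = 5.90×8.314×582×ln(0.308) = -33600 J.
Q = ΔU + W = -33600 J.
State after step 1: P = 990 kPa, V = 28.8 L, T = 582 K.
Step 2 — Adiabatic: T₂/T₁ = (P₂/P₁)^((γ−1)/γ) ⇒ T₂ = 582×(0.235)^0.286 = 385 K; V₂ = 81.0 L.
ΔU = nCvΔT = 5.90×20.8×(385−582) = -24200 J.
Q = 0 for an adiabatic process, so W = −ΔU = 24200 J.
Net over both steps: W = -9450 J, Q = -33600 J, ΔU = -24200 J.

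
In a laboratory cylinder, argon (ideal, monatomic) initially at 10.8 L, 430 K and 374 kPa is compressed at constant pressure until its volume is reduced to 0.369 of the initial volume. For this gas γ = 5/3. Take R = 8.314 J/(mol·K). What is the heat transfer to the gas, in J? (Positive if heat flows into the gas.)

-6370 J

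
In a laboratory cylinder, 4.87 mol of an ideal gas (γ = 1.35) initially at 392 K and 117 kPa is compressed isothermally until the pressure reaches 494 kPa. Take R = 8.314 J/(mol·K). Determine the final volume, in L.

32.1 L

V₁ = nRT₁/P₁ = 4.87×8.314×392/117 = 136 L.
Isothermal: T stays 392 K; PV = const ⇒ V₂ = 32.1 L, P₂ = 494 kPa.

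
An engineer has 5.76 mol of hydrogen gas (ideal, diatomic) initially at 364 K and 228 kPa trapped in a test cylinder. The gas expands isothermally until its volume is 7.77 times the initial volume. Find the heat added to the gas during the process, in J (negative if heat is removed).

V₁ = nRT₁/P₁ = 5.76×8.314×364/228 = 76.5 L.
Isothermal: T stays 364 K; PV = const ⇒ V₂ = 594 L, P₂ = 29.3 kPa.
ΔU = 0 (ideal gas, T constant).
W = nRT ln(V₂/V₁) = 5.76×8.314×364×ln(7.77) = 35700 J.
Q = ΔU + W = 35700 J.

35700 J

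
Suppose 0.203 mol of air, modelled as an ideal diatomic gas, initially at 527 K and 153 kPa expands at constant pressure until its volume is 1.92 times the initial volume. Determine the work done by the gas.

818 J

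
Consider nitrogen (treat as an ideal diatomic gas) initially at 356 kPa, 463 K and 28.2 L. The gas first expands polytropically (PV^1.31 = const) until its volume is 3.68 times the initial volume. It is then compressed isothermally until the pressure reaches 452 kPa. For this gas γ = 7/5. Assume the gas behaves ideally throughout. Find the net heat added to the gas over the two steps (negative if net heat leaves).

n = P₁V₁/(RT₁) = 356×28.2/(8.314×463) = 2.61 mol.
Step 1 — Polytropic n=1.31: T₂ = T₁(V₁/V₂)^(n−1) = 463×(0.272)^0.31 = 309 K; P₂ = P₁(V₁/V₂)^n = 64.6 kPa.
W = (P₁V₁−P₂V₂)/(n−1) = (356×28.2−64.6×104)/0.31 = 10800 J.
ΔU = nCvΔT = 2.61×20.8×(309−463) = -8340 J.
Q = ΔU + W = 2420 J.
State after step 1: P = 64.6 kPa, V = 104 L, T = 309 K.
Step 2 — Isothermal: T stays 309 K; PV = const ⇒ V₂ = 14.8 L, P₂ = 452 kPa.
ΔU = 0 (ideal gas, T constant).
W = nRT ln(V₂/V₁) = 2.61×8.314×309×ln(0.143) = -13000 J.
Q = ΔU + W = -13000 J.
Net over both steps: W = -2280 J, Q = -10600 J, ΔU = -8340 J.

-10600 J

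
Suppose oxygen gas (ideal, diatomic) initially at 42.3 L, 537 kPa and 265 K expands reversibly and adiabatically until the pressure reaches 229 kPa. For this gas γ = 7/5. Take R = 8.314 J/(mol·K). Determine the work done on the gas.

n = P₁V₁/(RT₁) = 537×42.3/(8.314×265) = 10.3 mol.
Adiabatic: T₂/T₁ = (P₂/P₁)^((γ−1)/γ) ⇒ T₂ = 265×(0.426)^0.286 = 208 K; V₂ = 77.8 L.
ΔU = nCvΔT = 10.3×20.8×(208−265) = -12300 J.
Q = 0 for an adiabatic process, so W = −ΔU = 12300 J.
Work done on the gas = −W_by = -12300 J.

-12300 J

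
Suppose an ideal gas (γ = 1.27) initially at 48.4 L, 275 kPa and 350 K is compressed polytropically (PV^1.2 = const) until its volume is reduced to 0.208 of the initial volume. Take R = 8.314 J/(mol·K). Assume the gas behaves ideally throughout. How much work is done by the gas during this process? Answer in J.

-24600 J

n = P₁V₁/(RT₁) = 275×48.4/(8.314×350) = 4.57 mol.
Polytropic n=1.2: T₂ = T₁(V₁/V₂)^(n−1) = 350×(4.81)^0.20 = 479 K; P₂ = P₁(V₁/V₂)^n = 1810 kPa.
W = (P₁V₁−P₂V₂)/(n−1) = (275×48.4−1810×10.1)/0.20 = -24600 J.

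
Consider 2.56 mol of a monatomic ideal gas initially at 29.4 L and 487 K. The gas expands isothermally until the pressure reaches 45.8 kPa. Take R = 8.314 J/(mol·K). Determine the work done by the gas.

P₁ = nRT₁/V₁ = 2.56×8.314×487/29.4 = 353 kPa.
Isothermal: T stays 487 K; PV = const ⇒ V₂ = 226 L, P₂ = 45.8 kPa.
W = nRT ln(V₂/V₁) = 2.56×8.314×487×ln(7.70) = 21200 J.

21200 J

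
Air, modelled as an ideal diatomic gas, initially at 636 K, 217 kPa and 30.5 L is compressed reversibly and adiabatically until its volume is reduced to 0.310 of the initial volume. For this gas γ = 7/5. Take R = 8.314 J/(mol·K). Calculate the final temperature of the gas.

1020 K

Adiabatic: TV^(γ−1) = const ⇒ T₂ = 636×(3.23)^0.400 = 1020 K; PV^γ = const ⇒ P₂ = 1120 kPa.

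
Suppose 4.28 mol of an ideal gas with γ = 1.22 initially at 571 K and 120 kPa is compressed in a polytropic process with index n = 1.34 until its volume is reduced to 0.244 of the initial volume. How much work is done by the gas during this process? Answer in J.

-36800 J

V₁ = nRT₁/P₁ = 4.28×8.314×571/120 = 169 L.
Polytropic n=1.34: T₂ = T₁(V₁/V₂)^(n−1) = 571×(4.10)^0.34 = 922 K; P₂ = P₁(V₁/V₂)^n = 794 kPa.
W = (P₁V₁−P₂V₂)/(n−1) = (120×169−794×41.3)/0.34 = -36800 J.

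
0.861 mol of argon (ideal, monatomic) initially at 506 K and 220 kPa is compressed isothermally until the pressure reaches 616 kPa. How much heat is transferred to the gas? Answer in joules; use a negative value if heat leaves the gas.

V₁ = nRT₁/P₁ = 0.861×8.314×506/220 = 16.5 L.
Isothermal: T stays 506 K; PV = const ⇒ V₂ = 5.88 L, P₂ = 616 kPa.
ΔU = 0 (ideal gas, T constant).
W = nRT ln(V₂/V₁) = 0.861×8.314×506×ln(0.357) = -3730 J.
Q = ΔU + W = -3730 J.

-3730 J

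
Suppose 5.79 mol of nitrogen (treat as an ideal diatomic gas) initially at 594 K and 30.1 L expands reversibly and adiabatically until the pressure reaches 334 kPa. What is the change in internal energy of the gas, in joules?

-18500 J

P₁ = nRT₁/V₁ = 5.79×8.314×594/30.1 = 950 kPa.
Adiabatic: T₂/T₁ = (P₂/P₁)^((γ−1)/γ) ⇒ T₂ = 594×(0.352)^0.286 = 441 K; V₂ = 63.5 L.
For an ideal gas ΔU = nCvΔT with Cv = (5/2)R = 20.8 J/(mol·K).
ΔU = 5.79×20.8×(441−594) = -18500 J.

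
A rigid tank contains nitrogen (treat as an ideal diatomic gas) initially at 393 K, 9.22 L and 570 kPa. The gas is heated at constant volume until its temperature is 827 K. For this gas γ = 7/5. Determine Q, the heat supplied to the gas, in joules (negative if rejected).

n = P₁V₁/(RT₁) = 570×9.22/(8.314×393) = 1.61 mol.
Isochoric: V stays 9.22 L; P/T = const ⇒ T₂ = 827 K, P₂ = 1200 kPa.
W = 0 (no volume change).
ΔU = nCvΔT = 1.61×20.8×(827−393) = 14500 J.
Q = ΔU = 14500 J.

14500 J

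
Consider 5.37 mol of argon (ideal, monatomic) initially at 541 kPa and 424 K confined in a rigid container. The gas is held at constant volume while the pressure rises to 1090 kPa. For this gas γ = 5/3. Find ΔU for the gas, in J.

28800 J

V₁ = nRT₁/P₁ = 5.37×8.314×424/541 = 35.0 L.
Isochoric: V stays 35.0 L; P/T = const ⇒ T₂ = 854 K, P₂ = 1090 kPa.
For an ideal gas ΔU = nCvΔT with Cv = (3/2)R = 12.5 J/(mol·K).
ΔU = 5.37×12.5×(854−424) = 28800 J.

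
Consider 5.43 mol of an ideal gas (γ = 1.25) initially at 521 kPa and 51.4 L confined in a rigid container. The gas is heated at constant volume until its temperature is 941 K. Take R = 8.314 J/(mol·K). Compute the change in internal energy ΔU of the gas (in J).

T₁ = P₁V₁/(nR) = 521×51.4/(5.43×8.314) = 593 K.
Isochoric: V stays 51.4 L; P/T = const ⇒ T₂ = 941 K, P₂ = 826 kPa.
For an ideal gas ΔU = nCvΔT with Cv = R/(γ−1) = 33.3 J/(mol·K).
ΔU = 5.43×33.3×(941−593) = 62800 J.

62800 J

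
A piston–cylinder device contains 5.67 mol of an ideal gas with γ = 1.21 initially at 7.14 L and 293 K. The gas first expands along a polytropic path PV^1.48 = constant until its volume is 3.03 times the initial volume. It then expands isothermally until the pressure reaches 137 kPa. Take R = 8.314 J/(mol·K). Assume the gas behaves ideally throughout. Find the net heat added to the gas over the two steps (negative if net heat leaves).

-7100 J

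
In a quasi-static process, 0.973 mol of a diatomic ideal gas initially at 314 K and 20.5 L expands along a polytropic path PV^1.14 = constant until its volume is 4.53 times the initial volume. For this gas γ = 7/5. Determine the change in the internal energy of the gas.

-1210 J

P₁ = nRT₁/V₁ = 0.973×8.314×314/20.5 = 124 kPa.
Polytropic n=1.14: T₂ = T₁(V₁/V₂)^(n−1) = 314×(0.221)^0.14 = 254 K; P₂ = P₁(V₁/V₂)^n = 22.1 kPa.
For an ideal gas ΔU = nCvΔT with Cv = (5/2)R = 20.8 J/(mol·K).
ΔU = 0.973×20.8×(254−314) = -1210 J.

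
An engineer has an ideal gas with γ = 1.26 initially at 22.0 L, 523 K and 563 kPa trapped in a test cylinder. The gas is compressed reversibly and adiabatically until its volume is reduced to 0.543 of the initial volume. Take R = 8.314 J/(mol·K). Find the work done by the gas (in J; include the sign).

n = P₁V₁/(RT₁) = 563×22.0/(8.314×523) = 2.85 mol.
Adiabatic: TV^(γ−1) = const ⇒ T₂ = 523×(1.84)^0.260 = 613 K; PV^γ = const ⇒ P₂ = 1220 kPa.
ΔU = nCvΔT = 2.85×32.0×(613−523) = 8200 J.
Q = 0 for an adiabatic process, so W = −ΔU = -8200 J.

-8200 J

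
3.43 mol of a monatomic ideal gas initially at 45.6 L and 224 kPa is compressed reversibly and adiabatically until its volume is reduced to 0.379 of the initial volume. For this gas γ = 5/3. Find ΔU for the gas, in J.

T₁ = P₁V₁/(nR) = 224×45.6/(3.43×8.314) = 358 K.
Adiabatic: TV^(γ−1) = const ⇒ T₂ = 358×(2.64)^0.667 = 684 K; PV^γ = const ⇒ P₂ = 1130 kPa.
For an ideal gas ΔU = nCvΔT with Cv = (3/2)R = 12.5 J/(mol·K).
ΔU = 3.43×12.5×(684−358) = 13900 J.

13900 J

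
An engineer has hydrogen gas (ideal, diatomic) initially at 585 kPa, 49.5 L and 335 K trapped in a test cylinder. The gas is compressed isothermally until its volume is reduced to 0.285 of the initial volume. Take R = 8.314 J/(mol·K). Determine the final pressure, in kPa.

Isothermal: T stays 335 K; PV = const ⇒ V₂ = 14.1 L, P₂ = 2050 kPa.

2050 kPa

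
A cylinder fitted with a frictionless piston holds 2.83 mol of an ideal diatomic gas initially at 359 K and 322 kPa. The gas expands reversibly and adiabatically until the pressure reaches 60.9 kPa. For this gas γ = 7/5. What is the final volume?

86.2 L

V₁ = nRT₁/P₁ = 2.83×8.314×359/322 = 26.2 L.
Adiabatic: T₂/T₁ = (P₂/P₁)^((γ−1)/γ) ⇒ T₂ = 359×(0.189)^0.286 = 223 K; V₂ = 86.2 L.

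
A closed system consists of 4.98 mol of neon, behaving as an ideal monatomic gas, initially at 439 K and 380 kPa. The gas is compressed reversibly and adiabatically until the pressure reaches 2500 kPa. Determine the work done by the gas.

-30700 J

V₁ = nRT₁/P₁ = 4.98×8.314×439/380 = 47.8 L.
Adiabatic: T₂/T₁ = (P₂/P₁)^((γ−1)/γ) ⇒ T₂ = 439×(6.58)^0.400 = 933 K; V₂ = 15.4 L.
ΔU = nCvΔT = 4.98×12.5×(933−439) = 30700 J.
Q = 0 for an adiabatic process, so W = −ΔU = -30700 J.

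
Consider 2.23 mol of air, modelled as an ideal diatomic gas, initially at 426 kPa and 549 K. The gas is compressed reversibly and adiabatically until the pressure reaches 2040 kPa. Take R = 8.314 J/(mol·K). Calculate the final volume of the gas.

V₁ = nRT₁/P₁ = 2.23×8.314×549/426 = 23.9 L.
Adiabatic: T₂/T₁ = (P₂/P₁)^((γ−1)/γ) ⇒ T₂ = 549×(4.79)^0.286 = 859 K; V₂ = 7.81 L.

7.81 L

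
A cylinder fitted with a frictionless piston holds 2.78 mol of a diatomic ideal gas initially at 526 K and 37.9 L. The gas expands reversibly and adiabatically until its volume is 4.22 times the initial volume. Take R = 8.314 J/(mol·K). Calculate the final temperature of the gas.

296 K

P₁ = nRT₁/V₁ = 2.78×8.314×526/37.9 = 321 kPa.
Adiabatic: TV^(γ−1) = const ⇒ T₂ = 526×(0.237)^0.400 = 296 K; PV^γ = const ⇒ P₂ = 42.7 kPa.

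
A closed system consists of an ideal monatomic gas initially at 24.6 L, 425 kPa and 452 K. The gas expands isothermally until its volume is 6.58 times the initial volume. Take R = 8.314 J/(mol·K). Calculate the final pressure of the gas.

64.6 kPa

Isothermal: T stays 452 K; PV = const ⇒ V₂ = 162 L, P₂ = 64.6 kPa.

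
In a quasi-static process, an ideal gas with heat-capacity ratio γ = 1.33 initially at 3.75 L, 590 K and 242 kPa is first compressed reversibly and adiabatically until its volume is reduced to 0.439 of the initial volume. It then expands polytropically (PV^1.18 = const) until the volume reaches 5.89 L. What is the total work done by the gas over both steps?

498 J

n = P₁V₁/(RT₁) = 242×3.75/(8.314×590) = 0.185 mol.
Step 1 — Adiabatic: TV^(γ−1) = const ⇒ T₂ = 590×(2.28)^0.330 = 774 K; PV^γ = const ⇒ P₂ = 723 kPa.
ΔU = nCvΔT = 0.185×25.2×(774−590) = 858 J.
Q = 0 for an adiabatic process, so W = −ΔU = -858 J.
State after step 1: P = 723 kPa, V = 1.65 L, T = 774 K.
Step 2 — Polytropic n=1.18: T₂ = T₁(V₁/V₂)^(n−1) = 774×(0.279)^0.18 = 615 K; P₂ = P₁(V₁/V₂)^n = 161 kPa.
W = (P₁V₁−P₂V₂)/(n−1) = (723×1.65−161×5.89)/0.18 = 1360 J.
ΔU = nCvΔT = 0.185×25.2×(615−774) = -740 J.
Q = ΔU + W = 617 J.
Net over both steps: W = 498 J, Q = 617 J, ΔU = 119 J.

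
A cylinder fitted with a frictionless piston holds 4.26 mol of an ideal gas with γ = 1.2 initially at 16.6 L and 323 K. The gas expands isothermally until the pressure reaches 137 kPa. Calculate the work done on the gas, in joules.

P₁ = nRT₁/V₁ = 4.26×8.314×323/16.6 = 689 kPa.
Isothermal: T stays 323 K; PV = const ⇒ V₂ = 83.5 L, P₂ = 137 kPa.
W = nRT ln(V₂/V₁) = 4.26×8.314×323×ln(5.03) = 18500 J.
Work done on the gas = −W_by = -18500 J.

-18500 J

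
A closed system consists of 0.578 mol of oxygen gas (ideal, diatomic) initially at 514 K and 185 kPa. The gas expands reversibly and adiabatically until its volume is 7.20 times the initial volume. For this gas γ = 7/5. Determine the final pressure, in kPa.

11.7 kPa

V₁ = nRT₁/P₁ = 0.578×8.314×514/185 = 13.4 L.
Adiabatic: TV^(γ−1) = const ⇒ T₂ = 514×(0.139)^0.400 = 233 K; PV^γ = const ⇒ P₂ = 11.7 kPa.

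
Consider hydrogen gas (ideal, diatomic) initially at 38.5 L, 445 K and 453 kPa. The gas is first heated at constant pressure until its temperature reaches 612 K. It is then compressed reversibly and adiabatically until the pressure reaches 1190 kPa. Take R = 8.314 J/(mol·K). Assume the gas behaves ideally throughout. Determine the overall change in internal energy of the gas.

35400 J

n = P₁V₁/(RT₁) = 453×38.5/(8.314×445) = 4.71 mol.
Step 1 — Isobaric: P stays 453 kPa; V/T = const ⇒ T₂ = 612 K, V₂ = 52.9 L.
W = PΔV = 453×(52.9−38.5) kPa·L = 6550 J.
ΔU = nCvΔT = 4.71×20.8×(612−445) = 16400 J.
Q = ΔU + W = nCpΔT = 22900 J.
State after step 1: P = 453 kPa, V = 52.9 L, T = 612 K.
Step 2 — Adiabatic: T₂/T₁ = (P₂/P₁)^((γ−1)/γ) ⇒ T₂ = 612×(2.63)^0.286 = 806 K; V₂ = 26.6 L.
ΔU = nCvΔT = 4.71×20.8×(806−612) = 19100 J.
Q = 0 for an adiabatic process, so W = −ΔU = -19100 J.
Net over both steps: W = -12500 J, Q = 22900 J, ΔU = 35400 J.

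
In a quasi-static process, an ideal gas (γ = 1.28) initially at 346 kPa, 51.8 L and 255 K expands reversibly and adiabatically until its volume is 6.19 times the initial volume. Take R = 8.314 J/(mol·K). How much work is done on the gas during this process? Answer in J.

-25600 J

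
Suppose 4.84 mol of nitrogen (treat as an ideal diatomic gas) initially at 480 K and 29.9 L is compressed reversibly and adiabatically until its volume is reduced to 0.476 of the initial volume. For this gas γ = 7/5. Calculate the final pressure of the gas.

P₁ = nRT₁/V₁ = 4.84×8.314×480/29.9 = 646 kPa.
Adiabatic: TV^(γ−1) = const ⇒ T₂ = 480×(2.10)^0.400 = 646 K; PV^γ = const ⇒ P₂ = 1830 kPa.

1830 kPa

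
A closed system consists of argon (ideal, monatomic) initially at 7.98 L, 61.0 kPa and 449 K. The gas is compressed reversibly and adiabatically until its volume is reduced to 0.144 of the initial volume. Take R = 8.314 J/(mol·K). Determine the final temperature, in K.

Adiabatic: TV^(γ−1) = const ⇒ T₂ = 449×(6.94)^0.667 = 1630 K; PV^γ = const ⇒ P₂ = 1540 kPa.

1630 K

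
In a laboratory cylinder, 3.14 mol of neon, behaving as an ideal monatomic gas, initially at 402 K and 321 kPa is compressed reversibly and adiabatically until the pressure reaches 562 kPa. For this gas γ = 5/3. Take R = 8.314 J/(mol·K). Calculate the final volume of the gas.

23.4 L

V₁ = nRT₁/P₁ = 3.14×8.314×402/321 = 32.7 L.
Adiabatic: T₂/T₁ = (P₂/P₁)^((γ−1)/γ) ⇒ T₂ = 402×(1.75)^0.400 = 503 K; V₂ = 23.4 L.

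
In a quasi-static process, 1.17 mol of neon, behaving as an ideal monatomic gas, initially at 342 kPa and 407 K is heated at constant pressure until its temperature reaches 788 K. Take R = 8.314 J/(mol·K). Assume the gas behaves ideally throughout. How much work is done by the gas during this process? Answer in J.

3710 J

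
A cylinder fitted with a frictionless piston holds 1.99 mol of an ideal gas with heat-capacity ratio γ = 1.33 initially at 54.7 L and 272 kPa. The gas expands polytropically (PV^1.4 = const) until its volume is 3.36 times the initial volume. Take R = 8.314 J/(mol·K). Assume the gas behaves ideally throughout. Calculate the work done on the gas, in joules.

T₁ = P₁V₁/(nR) = 272×54.7/(1.99×8.314) = 899 K.
Polytropic n=1.4: T₂ = T₁(V₁/V₂)^(n−1) = 899×(0.298)^0.40 = 554 K; P₂ = P₁(V₁/V₂)^n = 49.9 kPa.
W = (P₁V₁−P₂V₂)/(n−1) = (272×54.7−49.9×184)/0.40 = 14300 J.
Work done on the gas = −W_by = -14300 J.

-14300 J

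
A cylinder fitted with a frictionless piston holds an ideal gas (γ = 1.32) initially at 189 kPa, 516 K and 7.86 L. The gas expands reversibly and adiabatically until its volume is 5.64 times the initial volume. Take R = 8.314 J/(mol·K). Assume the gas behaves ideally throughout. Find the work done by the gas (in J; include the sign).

n = P₁V₁/(RT₁) = 189×7.86/(8.314×516) = 0.346 mol.
Adiabatic: TV^(γ−1) = const ⇒ T₂ = 516×(0.177)^0.320 = 297 K; PV^γ = const ⇒ P₂ = 19.3 kPa.
ΔU = nCvΔT = 0.346×26.0×(297−516) = -1970 J.
Q = 0 for an adiabatic process, so W = −ΔU = 1970 J.

1970 J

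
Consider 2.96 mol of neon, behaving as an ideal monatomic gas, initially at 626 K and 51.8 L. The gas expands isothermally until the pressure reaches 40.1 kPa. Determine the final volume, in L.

384 L

P₁ = nRT₁/V₁ = 2.96×8.314×626/51.8 = 297 kPa.
Isothermal: T stays 626 K; PV = const ⇒ V₂ = 384 L, P₂ = 40.1 kPa.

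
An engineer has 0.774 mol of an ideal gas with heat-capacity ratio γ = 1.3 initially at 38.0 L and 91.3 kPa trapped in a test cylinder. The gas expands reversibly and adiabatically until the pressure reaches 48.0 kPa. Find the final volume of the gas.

62.3 L

T₁ = P₁V₁/(nR) = 91.3×38.0/(0.774×8.314) = 539 K.
Adiabatic: T₂/T₁ = (P₂/P₁)^((γ−1)/γ) ⇒ T₂ = 539×(0.526)^0.231 = 465 K; V₂ = 62.3 L.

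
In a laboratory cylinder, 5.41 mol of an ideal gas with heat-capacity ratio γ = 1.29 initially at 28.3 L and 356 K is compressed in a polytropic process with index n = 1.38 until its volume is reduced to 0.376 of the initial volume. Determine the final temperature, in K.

516 K

P₁ = nRT₁/V₁ = 5.41×8.314×356/28.3 = 566 kPa.
Polytropic n=1.38: T₂ = T₁(V₁/V₂)^(n−1) = 356×(2.66)^0.38 = 516 K; P₂ = P₁(V₁/V₂)^n = 2180 kPa.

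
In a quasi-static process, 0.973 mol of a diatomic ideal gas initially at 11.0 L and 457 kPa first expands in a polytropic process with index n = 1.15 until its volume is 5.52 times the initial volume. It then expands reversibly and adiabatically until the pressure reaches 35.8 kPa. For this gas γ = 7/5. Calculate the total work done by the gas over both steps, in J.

9070 J

T₁ = P₁V₁/(nR) = 457×11.0/(0.973×8.314) = 621 K.
Step 1 — Polytropic n=1.15: T₂ = T₁(V₁/V₂)^(n−1) = 621×(0.181)^0.15 = 481 K; P₂ = P₁(V₁/V₂)^n = 64.1 kPa.
W = (P₁V₁−P₂V₂)/(n−1) = (457×11.0−64.1×60.7)/0.15 = 7580 J.
ΔU = nCvΔT = 0.973×20.8×(481−621) = -2840 J.
Q = ΔU + W = 4730 J.
State after step 1: P = 64.1 kPa, V = 60.7 L, T = 481 K.
Step 2 — Adiabatic: T₂/T₁ = (P₂/P₁)^((γ−1)/γ) ⇒ T₂ = 481×(0.559)^0.286 = 407 K; V₂ = 92.0 L.
ΔU = nCvΔT = 0.973×20.8×(407−481) = -1490 J.
Q = 0 for an adiabatic process, so W = −ΔU = 1490 J.
Net over both steps: W = 9070 J, Q = 4730 J, ΔU = -4330 J.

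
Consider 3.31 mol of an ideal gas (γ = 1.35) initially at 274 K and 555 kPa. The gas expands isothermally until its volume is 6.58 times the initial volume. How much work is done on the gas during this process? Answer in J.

V₁ = nRT₁/P₁ = 3.31×8.314×274/555 = 13.6 L.
Isothermal: T stays 274 K; PV = const ⇒ V₂ = 89.4 L, P₂ = 84.3 kPa.
W = nRT ln(V₂/V₁) = 3.31×8.314×274×ln(6.58) = 14200 J.
Work done on the gas = −W_by = -14200 J.

-14200 J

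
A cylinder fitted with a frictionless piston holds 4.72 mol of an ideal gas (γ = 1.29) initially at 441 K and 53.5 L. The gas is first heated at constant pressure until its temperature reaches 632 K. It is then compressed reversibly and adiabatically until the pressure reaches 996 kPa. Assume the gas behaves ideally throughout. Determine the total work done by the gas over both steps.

-17100 J

P₁ = nRT₁/V₁ = 4.72×8.314×441/53.5 = 323 kPa.
Step 1 — Isobaric: P stays 323 kPa; V/T = const ⇒ T₂ = 632 K, V₂ = 76.7 L.
W = PΔV = 323×(76.7−53.5) kPa·L = 7500 J.
ΔU = nCvΔT = 4.72×28.7×(632−441) = 25800 J.
Q = ΔU + W = nCpΔT = 33300 J.
State after step 1: P = 323 kPa, V = 76.7 L, T = 632 K.
Step 2 — Adiabatic: T₂/T₁ = (P₂/P₁)^((γ−1)/γ) ⇒ T₂ = 632×(3.08)^0.225 = 814 K; V₂ = 32.1 L.
ΔU = nCvΔT = 4.72×28.7×(814−632) = 24600 J.
Q = 0 for an adiabatic process, so W = −ΔU = -24600 J.
Net over both steps: W = -17100 J, Q = 33300 J, ΔU = 50400 J.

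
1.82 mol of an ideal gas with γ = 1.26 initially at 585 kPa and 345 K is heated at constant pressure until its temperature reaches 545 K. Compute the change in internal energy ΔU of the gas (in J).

11600 J

V₁ = nRT₁/P₁ = 1.82×8.314×345/585 = 8.92 L.
Isobaric: P stays 585 kPa; V/T = const ⇒ T₂ = 545 K, V₂ = 14.1 L.
For an ideal gas ΔU = nCvΔT with Cv = R/(γ−1) = 32.0 J/(mol·K).
ΔU = 1.82×32.0×(545−345) = 11600 J.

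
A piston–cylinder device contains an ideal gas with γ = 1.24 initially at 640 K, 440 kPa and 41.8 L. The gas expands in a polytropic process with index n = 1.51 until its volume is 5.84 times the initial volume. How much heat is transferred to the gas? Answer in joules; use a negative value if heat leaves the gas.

n = P₁V₁/(RT₁) = 440×41.8/(8.314×640) = 3.46 mol.
Polytropic n=1.51: T₂ = T₁(V₁/V₂)^(n−1) = 640×(0.171)^0.51 = 260 K; P₂ = P₁(V₁/V₂)^n = 30.6 kPa.
W = (P₁V₁−P₂V₂)/(n−1) = (440×41.8−30.6×244)/0.51 = 21400 J.
ΔU = nCvΔT = 3.46×34.6×(260−640) = -45500 J.
Q = ΔU + W = -24100 J.

-24100 J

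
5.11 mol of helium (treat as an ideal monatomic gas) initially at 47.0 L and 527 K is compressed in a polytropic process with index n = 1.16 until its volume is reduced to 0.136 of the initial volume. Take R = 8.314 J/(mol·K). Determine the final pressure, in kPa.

P₁ = nRT₁/V₁ = 5.11×8.314×527/47.0 = 476 kPa.
Polytropic n=1.16: T₂ = T₁(V₁/V₂)^(n−1) = 527×(7.35)^0.16 = 725 K; P₂ = P₁(V₁/V₂)^n = 4820 kPa.

4820 kPa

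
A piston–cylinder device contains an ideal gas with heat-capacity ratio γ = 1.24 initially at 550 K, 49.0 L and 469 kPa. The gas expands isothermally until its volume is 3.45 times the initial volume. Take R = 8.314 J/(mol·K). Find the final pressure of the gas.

Isothermal: T stays 550 K; PV = const ⇒ V₂ = 169 L, P₂ = 136 kPa.

136 kPa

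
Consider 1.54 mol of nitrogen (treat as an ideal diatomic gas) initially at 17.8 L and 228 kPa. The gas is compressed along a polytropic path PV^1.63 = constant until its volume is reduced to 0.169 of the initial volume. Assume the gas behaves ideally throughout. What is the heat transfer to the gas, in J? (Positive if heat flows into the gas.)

7650 J

T₁ = P₁V₁/(nR) = 228×17.8/(1.54×8.314) = 317 K.
Polytropic n=1.63: T₂ = T₁(V₁/V₂)^(n−1) = 317×(5.92)^0.63 = 972 K; P₂ = P₁(V₁/V₂)^n = 4140 kPa.
W = (P₁V₁−P₂V₂)/(n−1) = (228×17.8−4140×3.01)/0.63 = -13300 J.
ΔU = nCvΔT = 1.54×20.8×(972−317) = 21000 J.
Q = ΔU + W = 7650 J.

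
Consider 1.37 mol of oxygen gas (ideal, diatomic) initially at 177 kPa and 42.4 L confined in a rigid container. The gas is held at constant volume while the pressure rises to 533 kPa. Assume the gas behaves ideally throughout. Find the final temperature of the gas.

T₁ = P₁V₁/(nR) = 177×42.4/(1.37×8.314) = 659 K.
Isochoric: V stays 42.4 L; P/T = const ⇒ T₂ = 1980 K, P₂ = 533 kPa.

1980 K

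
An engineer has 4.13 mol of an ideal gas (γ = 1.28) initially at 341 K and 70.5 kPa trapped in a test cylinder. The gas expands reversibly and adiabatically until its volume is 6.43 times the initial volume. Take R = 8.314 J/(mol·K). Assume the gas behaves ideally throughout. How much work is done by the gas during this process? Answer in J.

17000 J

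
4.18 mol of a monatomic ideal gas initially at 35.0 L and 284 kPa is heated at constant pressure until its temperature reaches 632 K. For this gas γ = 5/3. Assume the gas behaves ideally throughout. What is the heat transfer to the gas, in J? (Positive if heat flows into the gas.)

T₁ = P₁V₁/(nR) = 284×35.0/(4.18×8.314) = 286 K.
Isobaric: P stays 284 kPa; V/T = const ⇒ T₂ = 632 K, V₂ = 77.3 L.
W = PΔV = 284×(77.3−35.0) kPa·L = 12000 J.
ΔU = nCvΔT = 4.18×12.5×(632−286) = 18000 J.
Q = ΔU + W = nCpΔT = 30100 J.

30100 J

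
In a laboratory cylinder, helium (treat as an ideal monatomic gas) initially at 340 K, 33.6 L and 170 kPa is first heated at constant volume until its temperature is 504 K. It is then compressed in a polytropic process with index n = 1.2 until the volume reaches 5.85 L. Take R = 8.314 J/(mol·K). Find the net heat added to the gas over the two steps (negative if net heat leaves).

-8270 J

n = P₁V₁/(RT₁) = 170×33.6/(8.314×340) = 2.02 mol.
Step 1 — Isochoric: V stays 33.6 L; P/T = const ⇒ T₂ = 504 K, P₂ = 252 kPa.
W = 0 (no volume change).
ΔU = nCvΔT = 2.02×12.5×(504−340) = 4130 J.
Q = ΔU = 4130 J.
State after step 1: P = 252 kPa, V = 33.6 L, T = 504 K.
Step 2 — Polytropic n=1.2: T₂ = T₁(V₁/V₂)^(n−1) = 504×(5.74)^0.20 = 715 K; P₂ = P₁(V₁/V₂)^n = 2050 kPa.
W = (P₁V₁−P₂V₂)/(n−1) = (252×33.6−2050×5.85)/0.20 = -17700 J.
ΔU = nCvΔT = 2.02×12.5×(715−504) = 5320 J.
Q = ΔU + W = -12400 J.
Net over both steps: W = -17700 J, Q = -8270 J, ΔU = 9450 J.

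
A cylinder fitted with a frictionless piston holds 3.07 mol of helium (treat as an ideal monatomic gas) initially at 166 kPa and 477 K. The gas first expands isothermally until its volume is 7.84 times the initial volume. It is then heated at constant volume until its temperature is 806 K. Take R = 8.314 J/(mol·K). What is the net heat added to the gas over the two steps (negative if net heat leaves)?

37700 J

V₁ = nRT₁/P₁ = 3.07×8.314×477/166 = 73.3 L.
Step 1 — Isothermal: T stays 477 K; PV = const ⇒ V₂ = 575 L, P₂ = 21.2 kPa.
ΔU = 0 (ideal gas, T constant).
W = nRT ln(V₂/V₁) = 3.07×8.314×477×ln(7.84) = 25100 J.
Q = ΔU + W = 25100 J.
State after step 1: P = 21.2 kPa, V = 575 L, T = 477 K.
Step 2 — Isochoric: V stays 575 L; P/T = const ⇒ T₂ = 806 K, P₂ = 35.8 kPa.
W = 0 (no volume change).
ΔU = nCvΔT = 3.07×12.5×(806−477) = 12600 J.
Q = ΔU = 12600 J.
Net over both steps: W = 25100 J, Q = 37700 J, ΔU = 12600 J.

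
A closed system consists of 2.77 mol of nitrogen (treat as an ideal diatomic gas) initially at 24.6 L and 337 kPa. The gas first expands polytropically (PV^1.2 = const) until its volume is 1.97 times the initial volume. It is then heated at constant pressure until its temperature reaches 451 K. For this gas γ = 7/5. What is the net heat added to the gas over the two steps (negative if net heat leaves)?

T₁ = P₁V₁/(nR) = 337×24.6/(2.77×8.314) = 360 K.
Step 1 — Polytropic n=1.2: T₂ = T₁(V₁/V₂)^(n−1) = 360×(0.508)^0.20 = 314 K; P₂ = P₁(V₁/V₂)^n = 149 kPa.
W = (P₁V₁−P₂V₂)/(n−1) = (337×24.6−149×48.5)/0.20 = 5260 J.
ΔU = nCvΔT = 2.77×20.8×(314−360) = -2630 J.
Q = ΔU + W = 2630 J.
State after step 1: P = 149 kPa, V = 48.5 L, T = 314 K.
Step 2 — Isobaric: P stays 149 kPa; V/T = const ⇒ T₂ = 451 K, V₂ = 69.5 L.
W = PΔV = 149×(69.5−48.5) kPa·L = 3150 J.
ΔU = nCvΔT = 2.77×20.8×(451−314) = 7870 J.
Q = ΔU + W = nCpΔT = 11000 J.
Net over both steps: W = 8400 J, Q = 13600 J, ΔU = 5240 J.

13600 J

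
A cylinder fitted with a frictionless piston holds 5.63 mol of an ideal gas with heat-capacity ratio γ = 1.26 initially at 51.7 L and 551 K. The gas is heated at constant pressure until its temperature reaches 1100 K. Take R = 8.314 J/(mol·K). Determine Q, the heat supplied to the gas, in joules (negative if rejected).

125000 J

P₁ = nRT₁/V₁ = 5.63×8.314×551/51.7 = 499 kPa.
Isobaric: P stays 499 kPa; V/T = const ⇒ T₂ = 1100 K, V₂ = 103 L.
W = PΔV = 499×(103−51.7) kPa·L = 25700 J.
ΔU = nCvΔT = 5.63×32.0×(1100−551) = 98800 J.
Q = ΔU + W = nCpΔT = 125000 J.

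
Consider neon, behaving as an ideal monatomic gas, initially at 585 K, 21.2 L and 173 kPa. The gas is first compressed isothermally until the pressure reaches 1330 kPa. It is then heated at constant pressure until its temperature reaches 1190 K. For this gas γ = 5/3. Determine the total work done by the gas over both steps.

-3690 J

n = P₁V₁/(RT₁) = 173×21.2/(8.314×585) = 0.754 mol.
Step 1 — Isothermal: T stays 585 K; PV = const ⇒ V₂ = 2.76 L, P₂ = 1330 kPa.
ΔU = 0 (ideal gas, T constant).
W = nRT ln(V₂/V₁) = 0.754×8.314×585×ln(0.130) = -7480 J.
Q = ΔU + W = -7480 J.
State after step 1: P = 1330 kPa, V = 2.76 L, T = 585 K.
Step 2 — Isobaric: P stays 1330 kPa; V/T = const ⇒ T₂ = 1190 K, V₂ = 5.61 L.
W = PΔV = 1330×(5.61−2.76) kPa·L = 3790 J.
ΔU = nCvΔT = 0.754×12.5×(1190−585) = 5690 J.
Q = ΔU + W = nCpΔT = 9480 J.
Net over both steps: W = -3690 J, Q = 2000 J, ΔU = 5690 J.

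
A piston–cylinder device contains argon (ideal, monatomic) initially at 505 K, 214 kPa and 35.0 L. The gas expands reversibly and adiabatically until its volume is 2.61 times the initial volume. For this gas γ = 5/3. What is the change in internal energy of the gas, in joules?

n = P₁V₁/(RT₁) = 214×35.0/(8.314×505) = 1.78 mol.
Adiabatic: TV^(γ−1) = const ⇒ T₂ = 505×(0.383)^0.667 = 266 K; PV^γ = const ⇒ P₂ = 43.3 kPa.
For an ideal gas ΔU = nCvΔT with Cv = (3/2)R = 12.5 J/(mol·K).
ΔU = 1.78×12.5×(266−505) = -5310 J.

-5310 J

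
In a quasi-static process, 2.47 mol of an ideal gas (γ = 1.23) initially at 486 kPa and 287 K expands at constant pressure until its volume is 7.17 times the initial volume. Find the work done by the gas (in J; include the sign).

36400 J

V₁ = nRT₁/P₁ = 2.47×8.314×287/486 = 12.1 L.
Isobaric: P stays 486 kPa; V/T = const ⇒ T₂ = 2060 K, V₂ = 87.0 L.
W = PΔV = 486×(87.0−12.1) kPa·L = 36400 J.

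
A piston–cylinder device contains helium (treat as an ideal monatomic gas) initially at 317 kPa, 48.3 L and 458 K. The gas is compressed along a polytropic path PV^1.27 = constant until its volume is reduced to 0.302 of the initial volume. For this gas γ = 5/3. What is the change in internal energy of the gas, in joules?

8770 J

n = P₁V₁/(RT₁) = 317×48.3/(8.314×458) = 4.02 mol.
Polytropic n=1.27: T₂ = T₁(V₁/V₂)^(n−1) = 458×(3.31)^0.27 = 633 K; P₂ = P₁(V₁/V₂)^n = 1450 kPa.
For an ideal gas ΔU = nCvΔT with Cv = (3/2)R = 12.5 J/(mol·K).
ΔU = 4.02×12.5×(633−458) = 8770 J.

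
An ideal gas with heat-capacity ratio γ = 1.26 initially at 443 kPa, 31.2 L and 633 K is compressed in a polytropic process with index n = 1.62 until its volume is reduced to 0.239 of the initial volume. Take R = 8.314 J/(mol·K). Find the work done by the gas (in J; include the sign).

n = P₁V₁/(RT₁) = 443×31.2/(8.314×633) = 2.63 mol.
Polytropic n=1.62: T₂ = T₁(V₁/V₂)^(n−1) = 633×(4.18)^0.62 = 1540 K; P₂ = P₁(V₁/V₂)^n = 4500 kPa.
W = (P₁V₁−P₂V₂)/(n−1) = (443×31.2−4500×7.46)/0.62 = -31900 J.

-31900 J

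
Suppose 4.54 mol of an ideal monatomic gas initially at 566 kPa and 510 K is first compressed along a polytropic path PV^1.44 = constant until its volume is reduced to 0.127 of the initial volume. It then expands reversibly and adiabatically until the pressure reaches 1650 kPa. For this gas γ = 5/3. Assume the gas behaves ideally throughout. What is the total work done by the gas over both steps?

V₁ = nRT₁/P₁ = 4.54×8.314×510/566 = 34.0 L.
Step 1 — Polytropic n=1.44: T₂ = T₁(V₁/V₂)^(n−1) = 510×(7.87)^0.44 = 1260 K; P₂ = P₁(V₁/V₂)^n = 11000 kPa.
W = (P₁V₁−P₂V₂)/(n−1) = (566×34.0−11000×4.32)/0.44 = -64700 J.
ΔU = nCvΔT = 4.54×12.5×(1260−510) = 42700 J.
Q = ΔU + W = -22000 J.
State after step 1: P = 11000 kPa, V = 4.32 L, T = 1260 K.
Step 2 — Adiabatic: T₂/T₁ = (P₂/P₁)^((γ−1)/γ) ⇒ T₂ = 1260×(0.149)^0.400 = 591 K; V₂ = 13.5 L.
ΔU = nCvΔT = 4.54×12.5×(591−1260) = -38100 J.
Q = 0 for an adiabatic process, so W = −ΔU = 38100 J.
Net over both steps: W = -26600 J, Q = -22000 J, ΔU = 4580 J.

-26600 J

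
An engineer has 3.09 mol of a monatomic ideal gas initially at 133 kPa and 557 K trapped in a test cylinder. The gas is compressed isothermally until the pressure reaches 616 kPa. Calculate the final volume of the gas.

V₁ = nRT₁/P₁ = 3.09×8.314×557/133 = 108 L.
Isothermal: T stays 557 K; PV = const ⇒ V₂ = 23.2 L, P₂ = 616 kPa.

23.2 L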